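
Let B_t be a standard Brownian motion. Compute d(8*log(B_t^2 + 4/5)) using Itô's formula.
d(8*log(B_t^2 + 4/5)) = (40*(4 - 5*B_t^2)/(5*B_t^2 + 4)^2) dt + (80*B_t/(5*B_t^2 + 4)) dB_t

Itô's formula for f(B_t) gives d f(B_t) = f'(B_t) dB_t + (1/2) f''(B_t) dt. Compute derivatives of f(x) = 8*log(x^2 + 4/5):
  f'(x)  = 80*x/(5*x^2 + 4)
  f''(x) = 80*(4 - 5*x^2)/(5*x^2 + 4)^2
Substitute x = B_t and multiply the f'' term by 1/2:
  drift     = (1/2) * (80*(4 - 5*x^2)/(5*x^2 + 4)^2) evaluated at B_t = 40*(4 - 5*B_t^2)/(5*B_t^2 + 4)^2
  diffusion = (80*x/(5*x^2 + 4)) evaluated at B_t = 80*B_t/(5*B_t^2 + 4)
Therefore d(8*log(B_t^2 + 4/5)) = (40*(4 - 5*B_t^2)/(5*B_t^2 + 4)^2) dt + (80*B_t/(5*B_t^2 + 4)) dB_t.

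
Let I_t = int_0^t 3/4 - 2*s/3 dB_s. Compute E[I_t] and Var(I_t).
E[I_t] = 0; Var(I_t) = t*(64*t^2 - 216*t + 243)/432

The Itô integral of a deterministic integrand f(s) has mean 0 because each increment f(s) * (B_{s+ds} - B_s) has mean 0. By the Itô isometry:
  Var( int_0^t f(s) dB_s ) = E[ (int_0^t f(s) dB_s)^2 ] = int_0^t f(s)^2 ds.
Here f(s) = 3/4 - 2*s/3, so f(s)^2 = (8*s - 9)^2/144. Integrate:
  int_0^t ((8*s - 9)^2/144) ds = t*(64*t^2 - 216*t + 243)/432.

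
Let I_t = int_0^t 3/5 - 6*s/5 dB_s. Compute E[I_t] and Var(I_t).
E[I_t] = 0; Var(I_t) = 3*t*(4*t^2 - 6*t + 3)/25

The Itô integral of a deterministic integrand f(s) has mean 0 because each increment f(s) * (B_{s+ds} - B_s) has mean 0. By the Itô isometry:
  Var( int_0^t f(s) dB_s ) = E[ (int_0^t f(s) dB_s)^2 ] = int_0^t f(s)^2 ds.
Here f(s) = 3/5 - 6*s/5, so f(s)^2 = 9*(2*s - 1)^2/25. Integrate:
  int_0^t (9*(2*s - 1)^2/25) ds = 3*t*(4*t^2 - 6*t + 3)/25.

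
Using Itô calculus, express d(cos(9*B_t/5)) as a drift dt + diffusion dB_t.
d(cos(9*B_t/5)) = (-81*cos(9*B_t/5)/50) dt + (-9*sin(9*B_t/5)/5) dB_t

Itô's formula for f(B_t) gives d f(B_t) = f'(B_t) dB_t + (1/2) f''(B_t) dt. Compute derivatives of f(x) = cos(9*x/5):
  f'(x)  = -9*sin(9*x/5)/5
  f''(x) = -81*cos(9*x/5)/25
Substitute x = B_t and multiply the f'' term by 1/2:
  drift     = (1/2) * (-81*cos(9*x/5)/25) evaluated at B_t = -81*cos(9*B_t/5)/50
  diffusion = (-9*sin(9*x/5)/5) evaluated at B_t = -9*sin(9*B_t/5)/5
Therefore d(cos(9*B_t/5)) = (-81*cos(9*B_t/5)/50) dt + (-9*sin(9*B_t/5)/5) dB_t.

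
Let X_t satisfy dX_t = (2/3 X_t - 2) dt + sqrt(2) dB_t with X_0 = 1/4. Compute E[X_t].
E[X_t] = 3 - 11*exp(2*t/3)/4

Taking expectations and using E[dB_t] = 0, the mean m(t) = E[X_t] satisfies the ODE m'(t) = a m(t) + b with m(0) = x_0. With a = 2/3, b = -2, x_0 = 1/4, the solution is
  m(t) = x_0 * exp(a t) + (b/a) * (exp(a t) - 1)
       = (1/4) * exp((2/3) t) + ((-2)/(2/3)) * (exp((2/3) t) - 1)
       = 3 - 11*exp(2*t/3)/4.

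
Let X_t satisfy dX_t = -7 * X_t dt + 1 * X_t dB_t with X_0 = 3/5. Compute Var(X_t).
Var(X_t) = (9*exp(t) - 9)*exp(-14*t)/25

For GBM dX = mu X dt + sigma X dB with X_0 = x_0, apply Itô to Y = log X: dY = (mu - sigma^2/2) dt + sigma dB, so Y_t = log(x_0) + (mu - sigma^2/2) t + sigma B_t and hence X_t = x_0 * exp((mu - sigma^2/2) t + sigma B_t).
With mu = -7, sigma = 1, x_0 = 3/5, this gives:
  X_t = 3/5 * exp((-15/2) * t + (1) * B_t).
Since sigma*B_t ~ Normal(0, sigma^2 t), E[exp(sigma*B_t)] = exp(sigma^2 t / 2); so E[X_t] = x_0 * exp((mu - sigma^2/2) t) * exp(sigma^2 t / 2) = x_0 * exp(mu t) = 3*exp(-7*t)/5.
Var(X_t) = E[X_t^2] - (E[X_t])^2 = x_0^2 * exp(2 mu t) * (exp(sigma^2 t) - 1) = (9*exp(t) - 9)*exp(-14*t)/25.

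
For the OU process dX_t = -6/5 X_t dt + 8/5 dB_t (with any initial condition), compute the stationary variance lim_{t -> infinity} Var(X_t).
lim Var(X_t) = 16/15

The OU SDE dX = -theta X dt + sigma dB admits the integrating factor exp(theta t): d(exp(theta t) X_t) = sigma exp(theta t) dB_t. Integrating from 0 to t gives X_t = x_0 * exp(-theta t) + sigma * int_0^t exp(-theta (t-s)) dB_s for any initial x_0. The Itô integral has variance (by the Itô isometry) sigma^2 * int_0^t exp(-2 theta (t - s)) ds = sigma^2 * (1 - exp(-2 theta t)) / (2 theta), independent of x_0.
With theta = 6/5, sigma = 8/5:
  Var(X_t) = (8/5)^2 * (1 - exp(-2*6/5 t)) / (2 * 6/5) = 16/15 - 16*exp(-12*t/5)/15.
As t -> infinity, exp(-2*6/5 t) -> 0, so the stationary variance is sigma^2 / (2 theta) = 16/15.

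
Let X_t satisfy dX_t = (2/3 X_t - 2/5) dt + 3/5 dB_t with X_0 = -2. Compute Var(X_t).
Var(X_t) = 27*exp(4*t/3)/100 - 27/100

The variance V(t) = Var(X_t) satisfies V'(t) = 2 a V(t) + c^2 with V(0) = 0 (drift coefficient is linear in X, diffusion is constant). With a = 2/3, c = 3/5, the solution is
  V(t) = (c^2 / (2 a)) * (exp(2 a t) - 1)
       = ((3/5)^2 / (2*(2/3))) * (exp((4/3) t) - 1)
       = 27*exp(4*t/3)/100 - 27/100.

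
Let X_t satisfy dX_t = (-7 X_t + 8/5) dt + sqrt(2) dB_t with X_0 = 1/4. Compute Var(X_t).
Var(X_t) = 1/7 - exp(-14*t)/7

The variance V(t) = Var(X_t) satisfies V'(t) = 2 a V(t) + c^2 with V(0) = 0 (drift coefficient is linear in X, diffusion is constant). With a = -7, c = sqrt(2), the solution is
  V(t) = (c^2 / (2 a)) * (exp(2 a t) - 1)
       = (sqrt(2)^2 / (2*(-7))) * (exp((-14) t) - 1)
       = 1/7 - exp(-14*t)/7.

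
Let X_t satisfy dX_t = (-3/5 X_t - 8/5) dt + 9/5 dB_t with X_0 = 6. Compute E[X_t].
E[X_t] = -8/3 + 26*exp(-3*t/5)/3

Taking expectations and using E[dB_t] = 0, the mean m(t) = E[X_t] satisfies the ODE m'(t) = a m(t) + b with m(0) = x_0. With a = -3/5, b = -8/5, x_0 = 6, the solution is
  m(t) = x_0 * exp(a t) + (b/a) * (exp(a t) - 1)
       = 6 * exp((-3/5) t) + ((-8/5)/(-3/5)) * (exp((-3/5) t) - 1)
       = -8/3 + 26*exp(-3*t/5)/3.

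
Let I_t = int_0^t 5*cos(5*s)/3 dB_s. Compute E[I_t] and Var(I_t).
E[I_t] = 0; Var(I_t) = 25*t/18 + 5*sin(10*t)/36

The Itô integral of a deterministic integrand f(s) has mean 0 because each increment f(s) * (B_{s+ds} - B_s) has mean 0. By the Itô isometry:
  Var( int_0^t f(s) dB_s ) = E[ (int_0^t f(s) dB_s)^2 ] = int_0^t f(s)^2 ds.
Here f(s) = 5*cos(5*s)/3, so f(s)^2 = 25*cos(5*s)^2/9. Integrate:
  int_0^t (25*cos(5*s)^2/9) ds = 25*t/18 + 5*sin(10*t)/36.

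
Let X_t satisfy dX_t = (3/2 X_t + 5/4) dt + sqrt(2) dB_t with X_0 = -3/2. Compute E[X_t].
E[X_t] = -2*exp(3*t/2)/3 - 5/6

Taking expectations and using E[dB_t] = 0, the mean m(t) = E[X_t] satisfies the ODE m'(t) = a m(t) + b with m(0) = x_0. With a = 3/2, b = 5/4, x_0 = -3/2, the solution is
  m(t) = x_0 * exp(a t) + (b/a) * (exp(a t) - 1)
       = (-3/2) * exp((3/2) t) + ((5/4)/(3/2)) * (exp((3/2) t) - 1)
       = -2*exp(3*t/2)/3 - 5/6.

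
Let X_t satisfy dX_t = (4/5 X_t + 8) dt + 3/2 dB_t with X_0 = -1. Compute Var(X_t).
Var(X_t) = 45*exp(8*t/5)/32 - 45/32

The variance V(t) = Var(X_t) satisfies V'(t) = 2 a V(t) + c^2 with V(0) = 0 (drift coefficient is linear in X, diffusion is constant). With a = 4/5, c = 3/2, the solution is
  V(t) = (c^2 / (2 a)) * (exp(2 a t) - 1)
       = ((3/2)^2 / (2*(4/5))) * (exp((8/5) t) - 1)
       = 45*exp(8*t/5)/32 - 45/32.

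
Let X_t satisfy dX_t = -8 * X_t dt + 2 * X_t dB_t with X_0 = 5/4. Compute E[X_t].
E[X_t] = 5*exp(-8*t)/4

For GBM dX = mu X dt + sigma X dB with X_0 = x_0, apply Itô to Y = log X: dY = (mu - sigma^2/2) dt + sigma dB, so Y_t = log(x_0) + (mu - sigma^2/2) t + sigma B_t and hence X_t = x_0 * exp((mu - sigma^2/2) t + sigma B_t).
With mu = -8, sigma = 2, x_0 = 5/4, this gives:
  X_t = 5/4 * exp((-10) * t + (2) * B_t).
Since sigma*B_t ~ Normal(0, sigma^2 t), E[exp(sigma*B_t)] = exp(sigma^2 t / 2); so E[X_t] = x_0 * exp((mu - sigma^2/2) t) * exp(sigma^2 t / 2) = x_0 * exp(mu t) = 5*exp(-8*t)/4.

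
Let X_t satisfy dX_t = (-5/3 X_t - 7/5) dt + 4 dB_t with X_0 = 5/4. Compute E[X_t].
E[X_t] = -21/25 + 209*exp(-5*t/3)/100

Taking expectations and using E[dB_t] = 0, the mean m(t) = E[X_t] satisfies the ODE m'(t) = a m(t) + b with m(0) = x_0. With a = -5/3, b = -7/5, x_0 = 5/4, the solution is
  m(t) = x_0 * exp(a t) + (b/a) * (exp(a t) - 1)
       = (5/4) * exp((-5/3) t) + ((-7/5)/(-5/3)) * (exp((-5/3) t) - 1)
       = -21/25 + 209*exp(-5*t/3)/100.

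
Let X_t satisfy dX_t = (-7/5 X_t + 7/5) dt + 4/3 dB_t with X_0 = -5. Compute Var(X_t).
Var(X_t) = 40/63 - 40*exp(-14*t/5)/63

The variance V(t) = Var(X_t) satisfies V'(t) = 2 a V(t) + c^2 with V(0) = 0 (drift coefficient is linear in X, diffusion is constant). With a = -7/5, c = 4/3, the solution is
  V(t) = (c^2 / (2 a)) * (exp(2 a t) - 1)
       = ((4/3)^2 / (2*(-7/5))) * (exp((-14/5) t) - 1)
       = 40/63 - 40*exp(-14*t/5)/63.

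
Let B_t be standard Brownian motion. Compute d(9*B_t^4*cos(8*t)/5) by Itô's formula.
d(9*B_t^4*cos(8*t)/5) = (18*B_t^2*(-4*B_t^2*sin(8*t) + 3*cos(8*t))/5) dt + (36*B_t^3*cos(8*t)/5) dB_t

Itô's formula for f(t, x): d f(t, B_t) = (f_t + (1/2) f_xx) dt + f_x dB_t. Compute partials of f(t, x) = 9*x^4*cos(8*t)/5:
  f_t(t,x)  = -72*x^4*sin(8*t)/5
  f_x(t,x)  = 36*x^3*cos(8*t)/5
  f_xx(t,x) = 108*x^2*cos(8*t)/5
Assemble drift = f_t + (1/2) f_xx = 18*x^2*(-4*x^2*sin(8*t) + 3*cos(8*t))/5 and diffusion = f_x = 36*x^3*cos(8*t)/5. Substituting x = B_t:
  d(9*B_t^4*cos(8*t)/5) = (18*B_t^2*(-4*B_t^2*sin(8*t) + 3*cos(8*t))/5) dt + (36*B_t^3*cos(8*t)/5) dB_t.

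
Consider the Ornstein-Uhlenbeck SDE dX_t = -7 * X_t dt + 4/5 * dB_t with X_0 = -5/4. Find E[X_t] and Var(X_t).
E[X_t] = -5*exp(-7*t)/4; Var(X_t) = 8/175 - 8*exp(-14*t)/175

The OU SDE dX = -theta X dt + sigma dB admits the integrating factor exp(theta t): d(exp(theta t) X_t) = sigma exp(theta t) dB_t. Integrating from 0 to t:
  X_t = x_0 * exp(-theta t) + sigma * int_0^t exp(-theta (t-s)) dB_s.
The Itô integral has mean 0 and (by the Itô isometry) variance sigma^2 * int_0^t exp(-2 theta (t - s)) ds = sigma^2 * (1 - exp(-2 theta t)) / (2 theta).
With theta = 7, sigma = 4/5, x_0 = -5/4:
  E[X_t] = -5/4 * exp(-7 t) = -5*exp(-7*t)/4
  Var(X_t) = (4/5)^2 * (1 - exp(-2*7 t)) / (2 * 7) = 8/175 - 8*exp(-14*t)/175.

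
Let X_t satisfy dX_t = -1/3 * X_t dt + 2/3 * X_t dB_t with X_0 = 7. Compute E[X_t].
E[X_t] = 7*exp(-t/3)

For GBM dX = mu X dt + sigma X dB with X_0 = x_0, apply Itô to Y = log X: dY = (mu - sigma^2/2) dt + sigma dB, so Y_t = log(x_0) + (mu - sigma^2/2) t + sigma B_t and hence X_t = x_0 * exp((mu - sigma^2/2) t + sigma B_t).
With mu = -1/3, sigma = 2/3, x_0 = 7, this gives:
  X_t = 7 * exp((-5/9) * t + (2/3) * B_t).
Since sigma*B_t ~ Normal(0, sigma^2 t), E[exp(sigma*B_t)] = exp(sigma^2 t / 2); so E[X_t] = x_0 * exp((mu - sigma^2/2) t) * exp(sigma^2 t / 2) = x_0 * exp(mu t) = 7*exp(-t/3).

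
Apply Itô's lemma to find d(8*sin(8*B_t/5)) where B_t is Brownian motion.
d(8*sin(8*B_t/5)) = (-256*sin(8*B_t/5)/25) dt + (64*cos(8*B_t/5)/5) dB_t

Itô's formula for f(B_t) gives d f(B_t) = f'(B_t) dB_t + (1/2) f''(B_t) dt. Compute derivatives of f(x) = 8*sin(8*x/5):
  f'(x)  = 64*cos(8*x/5)/5
  f''(x) = -512*sin(8*x/5)/25
Substitute x = B_t and multiply the f'' term by 1/2:
  drift     = (1/2) * (-512*sin(8*x/5)/25) evaluated at B_t = -256*sin(8*B_t/5)/25
  diffusion = (64*cos(8*x/5)/5) evaluated at B_t = 64*cos(8*B_t/5)/5
Therefore d(8*sin(8*B_t/5)) = (-256*sin(8*B_t/5)/25) dt + (64*cos(8*B_t/5)/5) dB_t.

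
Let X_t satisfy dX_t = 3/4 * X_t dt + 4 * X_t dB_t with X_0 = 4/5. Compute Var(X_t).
Var(X_t) = 16*(exp(16*t) - 1)*exp(3*t/2)/25

For GBM dX = mu X dt + sigma X dB with X_0 = x_0, apply Itô to Y = log X: dY = (mu - sigma^2/2) dt + sigma dB, so Y_t = log(x_0) + (mu - sigma^2/2) t + sigma B_t and hence X_t = x_0 * exp((mu - sigma^2/2) t + sigma B_t).
With mu = 3/4, sigma = 4, x_0 = 4/5, this gives:
  X_t = 4/5 * exp((-29/4) * t + (4) * B_t).
Since sigma*B_t ~ Normal(0, sigma^2 t), E[exp(sigma*B_t)] = exp(sigma^2 t / 2); so E[X_t] = x_0 * exp((mu - sigma^2/2) t) * exp(sigma^2 t / 2) = x_0 * exp(mu t) = 4*exp(3*t/4)/5.
Var(X_t) = E[X_t^2] - (E[X_t])^2 = x_0^2 * exp(2 mu t) * (exp(sigma^2 t) - 1) = 16*(exp(16*t) - 1)*exp(3*t/2)/25.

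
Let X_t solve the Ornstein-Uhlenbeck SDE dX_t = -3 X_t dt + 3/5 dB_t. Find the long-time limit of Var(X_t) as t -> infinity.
lim Var(X_t) = 3/50

The OU SDE dX = -theta X dt + sigma dB admits the integrating factor exp(theta t): d(exp(theta t) X_t) = sigma exp(theta t) dB_t. Integrating from 0 to t gives X_t = x_0 * exp(-theta t) + sigma * int_0^t exp(-theta (t-s)) dB_s for any initial x_0. The Itô integral has variance (by the Itô isometry) sigma^2 * int_0^t exp(-2 theta (t - s)) ds = sigma^2 * (1 - exp(-2 theta t)) / (2 theta), independent of x_0.
With theta = 3, sigma = 3/5:
  Var(X_t) = (3/5)^2 * (1 - exp(-2*3 t)) / (2 * 3) = 3/50 - 3*exp(-6*t)/50.
As t -> infinity, exp(-2*3 t) -> 0, so the stationary variance is sigma^2 / (2 theta) = 3/50.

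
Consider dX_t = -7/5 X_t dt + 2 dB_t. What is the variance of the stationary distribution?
lim Var(X_t) = 10/7

The OU SDE dX = -theta X dt + sigma dB admits the integrating factor exp(theta t): d(exp(theta t) X_t) = sigma exp(theta t) dB_t. Integrating from 0 to t gives X_t = x_0 * exp(-theta t) + sigma * int_0^t exp(-theta (t-s)) dB_s for any initial x_0. The Itô integral has variance (by the Itô isometry) sigma^2 * int_0^t exp(-2 theta (t - s)) ds = sigma^2 * (1 - exp(-2 theta t)) / (2 theta), independent of x_0.
With theta = 7/5, sigma = 2:
  Var(X_t) = (2)^2 * (1 - exp(-2*7/5 t)) / (2 * 7/5) = 10/7 - 10*exp(-14*t/5)/7.
As t -> infinity, exp(-2*7/5 t) -> 0, so the stationary variance is sigma^2 / (2 theta) = 10/7.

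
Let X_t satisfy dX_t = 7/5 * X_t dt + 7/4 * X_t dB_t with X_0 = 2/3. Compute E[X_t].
E[X_t] = 2*exp(7*t/5)/3

For GBM dX = mu X dt + sigma X dB with X_0 = x_0, apply Itô to Y = log X: dY = (mu - sigma^2/2) dt + sigma dB, so Y_t = log(x_0) + (mu - sigma^2/2) t + sigma B_t and hence X_t = x_0 * exp((mu - sigma^2/2) t + sigma B_t).
With mu = 7/5, sigma = 7/4, x_0 = 2/3, this gives:
  X_t = 2/3 * exp((-21/160) * t + (7/4) * B_t).
Since sigma*B_t ~ Normal(0, sigma^2 t), E[exp(sigma*B_t)] = exp(sigma^2 t / 2); so E[X_t] = x_0 * exp((mu - sigma^2/2) t) * exp(sigma^2 t / 2) = x_0 * exp(mu t) = 2*exp(7*t/5)/3.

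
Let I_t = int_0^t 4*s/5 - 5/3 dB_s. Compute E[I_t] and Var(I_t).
E[I_t] = 0; Var(I_t) = t*(48*t^2 - 300*t + 625)/225

The Itô integral of a deterministic integrand f(s) has mean 0 because each increment f(s) * (B_{s+ds} - B_s) has mean 0. By the Itô isometry:
  Var( int_0^t f(s) dB_s ) = E[ (int_0^t f(s) dB_s)^2 ] = int_0^t f(s)^2 ds.
Here f(s) = 4*s/5 - 5/3, so f(s)^2 = (12*s - 25)^2/225. Integrate:
  int_0^t ((12*s - 25)^2/225) ds = t*(48*t^2 - 300*t + 625)/225.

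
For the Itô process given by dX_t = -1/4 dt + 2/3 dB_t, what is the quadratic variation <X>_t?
<X>_t = 4*t/9

For an Itô process dX_t = a(t) dt + b(t) dB_t, the quadratic variation is <X>_t = int_0^t b(s)^2 ds (the drift term does not contribute). Here b(s) = 2/3, so
  b(s)^2 = 4/9.
Integrating from 0 to t:
  <X>_t = int_0^t (4/9) ds = 4*t/9.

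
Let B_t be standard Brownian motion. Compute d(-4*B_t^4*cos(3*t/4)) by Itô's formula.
d(-4*B_t^4*cos(3*t/4)) = (3*B_t^2*(B_t^2*sin(3*t/4) - 8*cos(3*t/4))) dt + (-16*B_t^3*cos(3*t/4)) dB_t

Itô's formula for f(t, x): d f(t, B_t) = (f_t + (1/2) f_xx) dt + f_x dB_t. Compute partials of f(t, x) = -4*x^4*cos(3*t/4):
  f_t(t,x)  = 3*x^4*sin(3*t/4)
  f_x(t,x)  = -16*x^3*cos(3*t/4)
  f_xx(t,x) = -48*x^2*cos(3*t/4)
Assemble drift = f_t + (1/2) f_xx = 3*x^2*(x^2*sin(3*t/4) - 8*cos(3*t/4)) and diffusion = f_x = -16*x^3*cos(3*t/4). Substituting x = B_t:
  d(-4*B_t^4*cos(3*t/4)) = (3*B_t^2*(B_t^2*sin(3*t/4) - 8*cos(3*t/4))) dt + (-16*B_t^3*cos(3*t/4)) dB_t.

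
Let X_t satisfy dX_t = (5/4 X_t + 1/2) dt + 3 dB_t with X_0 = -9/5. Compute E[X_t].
E[X_t] = -7*exp(5*t/4)/5 - 2/5

Taking expectations and using E[dB_t] = 0, the mean m(t) = E[X_t] satisfies the ODE m'(t) = a m(t) + b with m(0) = x_0. With a = 5/4, b = 1/2, x_0 = -9/5, the solution is
  m(t) = x_0 * exp(a t) + (b/a) * (exp(a t) - 1)
       = (-9/5) * exp((5/4) t) + ((1/2)/(5/4)) * (exp((5/4) t) - 1)
       = -7*exp(5*t/4)/5 - 2/5.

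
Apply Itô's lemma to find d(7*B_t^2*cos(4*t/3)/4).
d(7*B_t^2*cos(4*t/3)/4) = (-7*B_t^2*sin(4*t/3)/3 + 7*cos(4*t/3)/4) dt + (7*B_t*cos(4*t/3)/2) dB_t

Itô's formula for f(t, x): d f(t, B_t) = (f_t + (1/2) f_xx) dt + f_x dB_t. Compute partials of f(t, x) = 7*x^2*cos(4*t/3)/4:
  f_t(t,x)  = -7*x^2*sin(4*t/3)/3
  f_x(t,x)  = 7*x*cos(4*t/3)/2
  f_xx(t,x) = 7*cos(4*t/3)/2
Assemble drift = f_t + (1/2) f_xx = -7*x^2*sin(4*t/3)/3 + 7*cos(4*t/3)/4 and diffusion = f_x = 7*x*cos(4*t/3)/2. Substituting x = B_t:
  d(7*B_t^2*cos(4*t/3)/4) = (-7*B_t^2*sin(4*t/3)/3 + 7*cos(4*t/3)/4) dt + (7*B_t*cos(4*t/3)/2) dB_t.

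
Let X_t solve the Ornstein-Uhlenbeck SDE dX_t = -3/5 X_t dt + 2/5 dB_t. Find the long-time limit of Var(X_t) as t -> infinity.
lim Var(X_t) = 2/15

The OU SDE dX = -theta X dt + sigma dB admits the integrating factor exp(theta t): d(exp(theta t) X_t) = sigma exp(theta t) dB_t. Integrating from 0 to t gives X_t = x_0 * exp(-theta t) + sigma * int_0^t exp(-theta (t-s)) dB_s for any initial x_0. The Itô integral has variance (by the Itô isometry) sigma^2 * int_0^t exp(-2 theta (t - s)) ds = sigma^2 * (1 - exp(-2 theta t)) / (2 theta), independent of x_0.
With theta = 3/5, sigma = 2/5:
  Var(X_t) = (2/5)^2 * (1 - exp(-2*3/5 t)) / (2 * 3/5) = 2/15 - 2*exp(-6*t/5)/15.
As t -> infinity, exp(-2*3/5 t) -> 0, so the stationary variance is sigma^2 / (2 theta) = 2/15.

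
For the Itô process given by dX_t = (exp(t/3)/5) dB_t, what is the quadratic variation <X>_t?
<X>_t = 3*exp(2*t/3)/50 - 3/50

For an Itô process dX_t = a(t) dt + b(t) dB_t, the quadratic variation is <X>_t = int_0^t b(s)^2 ds (the drift term does not contribute). Here b(s) = exp(s/3)/5, so
  b(s)^2 = exp(2*s/3)/25.
Integrating from 0 to t:
  <X>_t = int_0^t (exp(2*s/3)/25) ds = 3*exp(2*t/3)/50 - 3/50.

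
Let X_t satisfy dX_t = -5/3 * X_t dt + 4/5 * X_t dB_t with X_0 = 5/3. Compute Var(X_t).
Var(X_t) = (25*exp(16*t/25) - 25)*exp(-10*t/3)/9

For GBM dX = mu X dt + sigma X dB with X_0 = x_0, apply Itô to Y = log X: dY = (mu - sigma^2/2) dt + sigma dB, so Y_t = log(x_0) + (mu - sigma^2/2) t + sigma B_t and hence X_t = x_0 * exp((mu - sigma^2/2) t + sigma B_t).
With mu = -5/3, sigma = 4/5, x_0 = 5/3, this gives:
  X_t = 5/3 * exp((-149/75) * t + (4/5) * B_t).
Since sigma*B_t ~ Normal(0, sigma^2 t), E[exp(sigma*B_t)] = exp(sigma^2 t / 2); so E[X_t] = x_0 * exp((mu - sigma^2/2) t) * exp(sigma^2 t / 2) = x_0 * exp(mu t) = 5*exp(-5*t/3)/3.
Var(X_t) = E[X_t^2] - (E[X_t])^2 = x_0^2 * exp(2 mu t) * (exp(sigma^2 t) - 1) = (25*exp(16*t/25) - 25)*exp(-10*t/3)/9.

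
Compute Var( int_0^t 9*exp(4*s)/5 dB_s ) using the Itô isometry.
Var = 81*exp(8*t)/200 - 81/200

The Itô integral of a deterministic integrand f(s) has mean 0 because each increment f(s) * (B_{s+ds} - B_s) has mean 0. By the Itô isometry:
  Var( int_0^t f(s) dB_s ) = E[ (int_0^t f(s) dB_s)^2 ] = int_0^t f(s)^2 ds.
Here f(s) = 9*exp(4*s)/5, so f(s)^2 = 81*exp(8*s)/25. Integrate:
  int_0^t (81*exp(8*s)/25) ds = 81*exp(8*t)/200 - 81/200.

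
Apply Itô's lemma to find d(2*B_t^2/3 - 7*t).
d(2*B_t^2/3 - 7*t) = (-19/3) dt + (4*B_t/3) dB_t

Itô's formula for f(t, x): d f(t, B_t) = (f_t + (1/2) f_xx) dt + f_x dB_t. Compute partials of f(t, x) = -7*t + 2*x^2/3:
  f_t(t,x)  = -7
  f_x(t,x)  = 4*x/3
  f_xx(t,x) = 4/3
Assemble drift = f_t + (1/2) f_xx = -19/3 and diffusion = f_x = 4*x/3. Substituting x = B_t:
  d(2*B_t^2/3 - 7*t) = (-19/3) dt + (4*B_t/3) dB_t.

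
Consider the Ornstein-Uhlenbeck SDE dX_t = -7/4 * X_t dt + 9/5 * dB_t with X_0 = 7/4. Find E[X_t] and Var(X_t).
E[X_t] = 7*exp(-7*t/4)/4; Var(X_t) = 162/175 - 162*exp(-7*t/2)/175

The OU SDE dX = -theta X dt + sigma dB admits the integrating factor exp(theta t): d(exp(theta t) X_t) = sigma exp(theta t) dB_t. Integrating from 0 to t:
  X_t = x_0 * exp(-theta t) + sigma * int_0^t exp(-theta (t-s)) dB_s.
The Itô integral has mean 0 and (by the Itô isometry) variance sigma^2 * int_0^t exp(-2 theta (t - s)) ds = sigma^2 * (1 - exp(-2 theta t)) / (2 theta).
With theta = 7/4, sigma = 9/5, x_0 = 7/4:
  E[X_t] = 7/4 * exp(-7/4 t) = 7*exp(-7*t/4)/4
  Var(X_t) = (9/5)^2 * (1 - exp(-2*7/4 t)) / (2 * 7/4) = 162/175 - 162*exp(-7*t/2)/175.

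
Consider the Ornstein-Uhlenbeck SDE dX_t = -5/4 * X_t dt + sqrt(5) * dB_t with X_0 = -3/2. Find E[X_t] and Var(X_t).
E[X_t] = -3*exp(-5*t/4)/2; Var(X_t) = 2 - 2*exp(-5*t/2)

The OU SDE dX = -theta X dt + sigma dB admits the integrating factor exp(theta t): d(exp(theta t) X_t) = sigma exp(theta t) dB_t. Integrating from 0 to t:
  X_t = x_0 * exp(-theta t) + sigma * int_0^t exp(-theta (t-s)) dB_s.
The Itô integral has mean 0 and (by the Itô isometry) variance sigma^2 * int_0^t exp(-2 theta (t - s)) ds = sigma^2 * (1 - exp(-2 theta t)) / (2 theta).
With theta = 5/4, sigma = sqrt(5), x_0 = -3/2:
  E[X_t] = -3/2 * exp(-5/4 t) = -3*exp(-5*t/4)/2
  Var(X_t) = (sqrt(5))^2 * (1 - exp(-2*5/4 t)) / (2 * 5/4) = 2 - 2*exp(-5*t/2).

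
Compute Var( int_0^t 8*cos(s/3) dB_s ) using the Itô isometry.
Var = 32*t + 48*sin(2*t/3)

The Itô integral of a deterministic integrand f(s) has mean 0 because each increment f(s) * (B_{s+ds} - B_s) has mean 0. By the Itô isometry:
  Var( int_0^t f(s) dB_s ) = E[ (int_0^t f(s) dB_s)^2 ] = int_0^t f(s)^2 ds.
Here f(s) = 8*cos(s/3), so f(s)^2 = 64*cos(s/3)^2. Integrate:
  int_0^t (64*cos(s/3)^2) ds = 32*t + 48*sin(2*t/3).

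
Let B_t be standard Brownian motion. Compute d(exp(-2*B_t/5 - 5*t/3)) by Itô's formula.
d(exp(-2*B_t/5 - 5*t/3)) = (-119*exp(-2*B_t/5 - 5*t/3)/75) dt + (-2*exp(-2*B_t/5 - 5*t/3)/5) dB_t

Itô's formula for f(t, x): d f(t, B_t) = (f_t + (1/2) f_xx) dt + f_x dB_t. Compute partials of f(t, x) = exp(-5*t/3 - 2*x/5):
  f_t(t,x)  = -5*exp(-5*t/3 - 2*x/5)/3
  f_x(t,x)  = -2*exp(-5*t/3 - 2*x/5)/5
  f_xx(t,x) = 4*exp(-5*t/3 - 2*x/5)/25
Assemble drift = f_t + (1/2) f_xx = -119*exp(-5*t/3 - 2*x/5)/75 and diffusion = f_x = -2*exp(-5*t/3 - 2*x/5)/5. Substituting x = B_t:
  d(exp(-2*B_t/5 - 5*t/3)) = (-119*exp(-2*B_t/5 - 5*t/3)/75) dt + (-2*exp(-2*B_t/5 - 5*t/3)/5) dB_t.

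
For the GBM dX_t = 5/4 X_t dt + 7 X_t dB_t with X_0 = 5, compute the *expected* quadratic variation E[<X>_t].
E[<X>_t] = 2450*exp(103*t/2)/103 - 2450/103

<X>_t = int_0^t (7 * X_s)^2 ds. Taking expectation inside the integral: E[<X>_t] = 7^2 * int_0^t E[X_s^2] ds. For GBM, E[X_s^2] = x_0^2 * exp((2 mu + sigma^2) s). Integrating:
  E[<X>_t] = 7^2 * 5^2 * (exp((2*(5/4) + 7^2) t) - 1) / (2*(5/4) + 7^2)
           = 7^2 * 5^2 * (exp((103/2) t) - 1) / (103/2) = 2450*exp(103*t/2)/103 - 2450/103.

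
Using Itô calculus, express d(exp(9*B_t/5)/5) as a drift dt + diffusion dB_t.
d(exp(9*B_t/5)/5) = (81*exp(9*B_t/5)/250) dt + (9*exp(9*B_t/5)/25) dB_t

Itô's formula for f(B_t) gives d f(B_t) = f'(B_t) dB_t + (1/2) f''(B_t) dt. Compute derivatives of f(x) = exp(9*x/5)/5:
  f'(x)  = 9*exp(9*x/5)/25
  f''(x) = 81*exp(9*x/5)/125
Substitute x = B_t and multiply the f'' term by 1/2:
  drift     = (1/2) * (81*exp(9*x/5)/125) evaluated at B_t = 81*exp(9*B_t/5)/250
  diffusion = (9*exp(9*x/5)/25) evaluated at B_t = 9*exp(9*B_t/5)/25
Therefore d(exp(9*B_t/5)/5) = (81*exp(9*B_t/5)/250) dt + (9*exp(9*B_t/5)/25) dB_t.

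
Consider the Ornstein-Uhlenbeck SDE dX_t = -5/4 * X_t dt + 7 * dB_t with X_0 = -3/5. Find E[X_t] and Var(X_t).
E[X_t] = -3*exp(-5*t/4)/5; Var(X_t) = 98/5 - 98*exp(-5*t/2)/5

The OU SDE dX = -theta X dt + sigma dB admits the integrating factor exp(theta t): d(exp(theta t) X_t) = sigma exp(theta t) dB_t. Integrating from 0 to t:
  X_t = x_0 * exp(-theta t) + sigma * int_0^t exp(-theta (t-s)) dB_s.
The Itô integral has mean 0 and (by the Itô isometry) variance sigma^2 * int_0^t exp(-2 theta (t - s)) ds = sigma^2 * (1 - exp(-2 theta t)) / (2 theta).
With theta = 5/4, sigma = 7, x_0 = -3/5:
  E[X_t] = -3/5 * exp(-5/4 t) = -3*exp(-5*t/4)/5
  Var(X_t) = (7)^2 * (1 - exp(-2*5/4 t)) / (2 * 5/4) = 98/5 - 98*exp(-5*t/2)/5.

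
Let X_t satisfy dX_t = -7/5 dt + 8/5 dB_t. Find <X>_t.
<X>_t = 64*t/25

For an Itô process dX_t = a(t) dt + b(t) dB_t, the quadratic variation is <X>_t = int_0^t b(s)^2 ds (the drift term does not contribute). Here b(s) = 8/5, so
  b(s)^2 = 64/25.
Integrating from 0 to t:
  <X>_t = int_0^t (64/25) ds = 64*t/25.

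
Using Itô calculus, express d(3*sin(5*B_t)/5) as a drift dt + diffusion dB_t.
d(3*sin(5*B_t)/5) = (-15*sin(5*B_t)/2) dt + (3*cos(5*B_t)) dB_t

Itô's formula for f(B_t) gives d f(B_t) = f'(B_t) dB_t + (1/2) f''(B_t) dt. Compute derivatives of f(x) = 3*sin(5*x)/5:
  f'(x)  = 3*cos(5*x)
  f''(x) = -15*sin(5*x)
Substitute x = B_t and multiply the f'' term by 1/2:
  drift     = (1/2) * (-15*sin(5*x)) evaluated at B_t = -15*sin(5*B_t)/2
  diffusion = (3*cos(5*x)) evaluated at B_t = 3*cos(5*B_t)
Therefore d(3*sin(5*B_t)/5) = (-15*sin(5*B_t)/2) dt + (3*cos(5*B_t)) dB_t.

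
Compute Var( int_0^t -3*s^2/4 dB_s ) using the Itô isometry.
Var = 9*t^5/80

The Itô integral of a deterministic integrand f(s) has mean 0 because each increment f(s) * (B_{s+ds} - B_s) has mean 0. By the Itô isometry:
  Var( int_0^t f(s) dB_s ) = E[ (int_0^t f(s) dB_s)^2 ] = int_0^t f(s)^2 ds.
Here f(s) = -3*s^2/4, so f(s)^2 = 9*s^4/16. Integrate:
  int_0^t (9*s^4/16) ds = 9*t^5/80.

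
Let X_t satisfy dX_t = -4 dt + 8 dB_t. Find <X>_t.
<X>_t = 64*t

For an Itô process dX_t = a(t) dt + b(t) dB_t, the quadratic variation is <X>_t = int_0^t b(s)^2 ds (the drift term does not contribute). Here b(s) = 8, so
  b(s)^2 = 64.
Integrating from 0 to t:
  <X>_t = int_0^t (64) ds = 64*t.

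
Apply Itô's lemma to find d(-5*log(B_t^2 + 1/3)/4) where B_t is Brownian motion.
d(-5*log(B_t^2 + 1/3)/4) = (15*(3*B_t^2 - 1)/(4*(3*B_t^2 + 1)^2)) dt + (-15*B_t/(6*B_t^2 + 2)) dB_t

Itô's formula for f(B_t) gives d f(B_t) = f'(B_t) dB_t + (1/2) f''(B_t) dt. Compute derivatives of f(x) = -5*log(x^2 + 1/3)/4:
  f'(x)  = -15*x/(6*x^2 + 2)
  f''(x) = 15*(3*x^2 - 1)/(2*(3*x^2 + 1)^2)
Substitute x = B_t and multiply the f'' term by 1/2:
  drift     = (1/2) * (15*(3*x^2 - 1)/(2*(3*x^2 + 1)^2)) evaluated at B_t = 15*(3*B_t^2 - 1)/(4*(3*B_t^2 + 1)^2)
  diffusion = (-15*x/(6*x^2 + 2)) evaluated at B_t = -15*B_t/(6*B_t^2 + 2)
Therefore d(-5*log(B_t^2 + 1/3)/4) = (15*(3*B_t^2 - 1)/(4*(3*B_t^2 + 1)^2)) dt + (-15*B_t/(6*B_t^2 + 2)) dB_t.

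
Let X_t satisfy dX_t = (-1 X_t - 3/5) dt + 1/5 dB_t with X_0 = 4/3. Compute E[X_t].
E[X_t] = -3/5 + 29*exp(-t)/15

Taking expectations and using E[dB_t] = 0, the mean m(t) = E[X_t] satisfies the ODE m'(t) = a m(t) + b with m(0) = x_0. With a = -1, b = -3/5, x_0 = 4/3, the solution is
  m(t) = x_0 * exp(a t) + (b/a) * (exp(a t) - 1)
       = (4/3) * exp((-1) t) + ((-3/5)/(-1)) * (exp((-1) t) - 1)
       = -3/5 + 29*exp(-t)/15.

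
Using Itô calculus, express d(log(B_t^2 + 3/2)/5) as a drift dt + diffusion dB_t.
d(log(B_t^2 + 3/2)/5) = (2*(3 - 2*B_t^2)/(5*(2*B_t^2 + 3)^2)) dt + (4*B_t/(5*(2*B_t^2 + 3))) dB_t

Itô's formula for f(B_t) gives d f(B_t) = f'(B_t) dB_t + (1/2) f''(B_t) dt. Compute derivatives of f(x) = log(x^2 + 3/2)/5:
  f'(x)  = 4*x/(5*(2*x^2 + 3))
  f''(x) = 4*(3 - 2*x^2)/(5*(2*x^2 + 3)^2)
Substitute x = B_t and multiply the f'' term by 1/2:
  drift     = (1/2) * (4*(3 - 2*x^2)/(5*(2*x^2 + 3)^2)) evaluated at B_t = 2*(3 - 2*B_t^2)/(5*(2*B_t^2 + 3)^2)
  diffusion = (4*x/(5*(2*x^2 + 3))) evaluated at B_t = 4*B_t/(5*(2*B_t^2 + 3))
Therefore d(log(B_t^2 + 3/2)/5) = (2*(3 - 2*B_t^2)/(5*(2*B_t^2 + 3)^2)) dt + (4*B_t/(5*(2*B_t^2 + 3))) dB_t.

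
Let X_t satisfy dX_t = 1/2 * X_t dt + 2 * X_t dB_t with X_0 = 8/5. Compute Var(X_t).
Var(X_t) = 64*(exp(4*t) - 1)*exp(t)/25

For GBM dX = mu X dt + sigma X dB with X_0 = x_0, apply Itô to Y = log X: dY = (mu - sigma^2/2) dt + sigma dB, so Y_t = log(x_0) + (mu - sigma^2/2) t + sigma B_t and hence X_t = x_0 * exp((mu - sigma^2/2) t + sigma B_t).
With mu = 1/2, sigma = 2, x_0 = 8/5, this gives:
  X_t = 8/5 * exp((-3/2) * t + (2) * B_t).
Since sigma*B_t ~ Normal(0, sigma^2 t), E[exp(sigma*B_t)] = exp(sigma^2 t / 2); so E[X_t] = x_0 * exp((mu - sigma^2/2) t) * exp(sigma^2 t / 2) = x_0 * exp(mu t) = 8*exp(t/2)/5.
Var(X_t) = E[X_t^2] - (E[X_t])^2 = x_0^2 * exp(2 mu t) * (exp(sigma^2 t) - 1) = 64*(exp(4*t) - 1)*exp(t)/25.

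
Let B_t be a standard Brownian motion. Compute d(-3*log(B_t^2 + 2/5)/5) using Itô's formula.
d(-3*log(B_t^2 + 2/5)/5) = (3*(5*B_t^2 - 2)/(5*B_t^2 + 2)^2) dt + (-6*B_t/(5*B_t^2 + 2)) dB_t

Itô's formula for f(B_t) gives d f(B_t) = f'(B_t) dB_t + (1/2) f''(B_t) dt. Compute derivatives of f(x) = -3*log(x^2 + 2/5)/5:
  f'(x)  = -6*x/(5*x^2 + 2)
  f''(x) = 6*(5*x^2 - 2)/(5*x^2 + 2)^2
Substitute x = B_t and multiply the f'' term by 1/2:
  drift     = (1/2) * (6*(5*x^2 - 2)/(5*x^2 + 2)^2) evaluated at B_t = 3*(5*B_t^2 - 2)/(5*B_t^2 + 2)^2
  diffusion = (-6*x/(5*x^2 + 2)) evaluated at B_t = -6*B_t/(5*B_t^2 + 2)
Therefore d(-3*log(B_t^2 + 2/5)/5) = (3*(5*B_t^2 - 2)/(5*B_t^2 + 2)^2) dt + (-6*B_t/(5*B_t^2 + 2)) dB_t.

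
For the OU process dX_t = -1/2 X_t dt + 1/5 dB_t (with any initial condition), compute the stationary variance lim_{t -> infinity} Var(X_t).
lim Var(X_t) = 1/25

The OU SDE dX = -theta X dt + sigma dB admits the integrating factor exp(theta t): d(exp(theta t) X_t) = sigma exp(theta t) dB_t. Integrating from 0 to t gives X_t = x_0 * exp(-theta t) + sigma * int_0^t exp(-theta (t-s)) dB_s for any initial x_0. The Itô integral has variance (by the Itô isometry) sigma^2 * int_0^t exp(-2 theta (t - s)) ds = sigma^2 * (1 - exp(-2 theta t)) / (2 theta), independent of x_0.
With theta = 1/2, sigma = 1/5:
  Var(X_t) = (1/5)^2 * (1 - exp(-2*1/2 t)) / (2 * 1/2) = (exp(t) - 1)*exp(-t)/25.
As t -> infinity, exp(-2*1/2 t) -> 0, so the stationary variance is sigma^2 / (2 theta) = 1/25.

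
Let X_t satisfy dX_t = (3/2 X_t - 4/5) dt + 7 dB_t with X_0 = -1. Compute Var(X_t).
Var(X_t) = 49*exp(3*t)/3 - 49/3

The variance V(t) = Var(X_t) satisfies V'(t) = 2 a V(t) + c^2 with V(0) = 0 (drift coefficient is linear in X, diffusion is constant). With a = 3/2, c = 7, the solution is
  V(t) = (c^2 / (2 a)) * (exp(2 a t) - 1)
       = (7^2 / (2*(3/2))) * (exp(3 t) - 1)
       = 49*exp(3*t)/3 - 49/3.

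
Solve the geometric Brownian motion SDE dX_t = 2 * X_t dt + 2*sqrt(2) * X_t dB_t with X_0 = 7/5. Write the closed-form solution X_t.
X_t = 7/5 * exp((-2) * t + (2*sqrt(2)) * B_t)

For GBM dX = mu X dt + sigma X dB with X_0 = x_0, apply Itô to Y = log X: dY = (mu - sigma^2/2) dt + sigma dB, so Y_t = log(x_0) + (mu - sigma^2/2) t + sigma B_t and hence X_t = x_0 * exp((mu - sigma^2/2) t + sigma B_t).
With mu = 2, sigma = 2*sqrt(2), x_0 = 7/5, this gives:
  X_t = 7/5 * exp((-2) * t + (2*sqrt(2)) * B_t).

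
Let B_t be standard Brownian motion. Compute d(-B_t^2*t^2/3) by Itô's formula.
d(-B_t^2*t^2/3) = (t*(-2*B_t^2 - t)/3) dt + (-2*B_t*t^2/3) dB_t

Itô's formula for f(t, x): d f(t, B_t) = (f_t + (1/2) f_xx) dt + f_x dB_t. Compute partials of f(t, x) = -t^2*x^2/3:
  f_t(t,x)  = -2*t*x^2/3
  f_x(t,x)  = -2*t^2*x/3
  f_xx(t,x) = -2*t^2/3
Assemble drift = f_t + (1/2) f_xx = t*(-t - 2*x^2)/3 and diffusion = f_x = -2*t^2*x/3. Substituting x = B_t:
  d(-B_t^2*t^2/3) = (t*(-2*B_t^2 - t)/3) dt + (-2*B_t*t^2/3) dB_t.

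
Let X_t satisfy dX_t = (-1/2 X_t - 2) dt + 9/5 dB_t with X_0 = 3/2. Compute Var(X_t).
Var(X_t) = 81/25 - 81*exp(-t)/25

The variance V(t) = Var(X_t) satisfies V'(t) = 2 a V(t) + c^2 with V(0) = 0 (drift coefficient is linear in X, diffusion is constant). With a = -1/2, c = 9/5, the solution is
  V(t) = (c^2 / (2 a)) * (exp(2 a t) - 1)
       = ((9/5)^2 / (2*(-1/2))) * (exp((-1) t) - 1)
       = 81/25 - 81*exp(-t)/25.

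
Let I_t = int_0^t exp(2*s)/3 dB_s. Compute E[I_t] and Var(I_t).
E[I_t] = 0; Var(I_t) = exp(4*t)/36 - 1/36

The Itô integral of a deterministic integrand f(s) has mean 0 because each increment f(s) * (B_{s+ds} - B_s) has mean 0. By the Itô isometry:
  Var( int_0^t f(s) dB_s ) = E[ (int_0^t f(s) dB_s)^2 ] = int_0^t f(s)^2 ds.
Here f(s) = exp(2*s)/3, so f(s)^2 = exp(4*s)/9. Integrate:
  int_0^t (exp(4*s)/9) ds = exp(4*t)/36 - 1/36.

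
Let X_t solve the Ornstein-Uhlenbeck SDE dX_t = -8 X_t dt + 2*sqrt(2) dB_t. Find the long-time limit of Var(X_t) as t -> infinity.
lim Var(X_t) = 1/2

The OU SDE dX = -theta X dt + sigma dB admits the integrating factor exp(theta t): d(exp(theta t) X_t) = sigma exp(theta t) dB_t. Integrating from 0 to t gives X_t = x_0 * exp(-theta t) + sigma * int_0^t exp(-theta (t-s)) dB_s for any initial x_0. The Itô integral has variance (by the Itô isometry) sigma^2 * int_0^t exp(-2 theta (t - s)) ds = sigma^2 * (1 - exp(-2 theta t)) / (2 theta), independent of x_0.
With theta = 8, sigma = 2*sqrt(2):
  Var(X_t) = (2*sqrt(2))^2 * (1 - exp(-2*8 t)) / (2 * 8) = 1/2 - exp(-16*t)/2.
As t -> infinity, exp(-2*8 t) -> 0, so the stationary variance is sigma^2 / (2 theta) = 1/2.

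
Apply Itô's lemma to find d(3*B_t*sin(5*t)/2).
d(3*B_t*sin(5*t)/2) = (15*B_t*cos(5*t)/2) dt + (3*sin(5*t)/2) dB_t

Itô's formula for f(t, x): d f(t, B_t) = (f_t + (1/2) f_xx) dt + f_x dB_t. Compute partials of f(t, x) = 3*x*sin(5*t)/2:
  f_t(t,x)  = 15*x*cos(5*t)/2
  f_x(t,x)  = 3*sin(5*t)/2
  f_xx(t,x) = 0
Assemble drift = f_t + (1/2) f_xx = 15*x*cos(5*t)/2 and diffusion = f_x = 3*sin(5*t)/2. Substituting x = B_t:
  d(3*B_t*sin(5*t)/2) = (15*B_t*cos(5*t)/2) dt + (3*sin(5*t)/2) dB_t.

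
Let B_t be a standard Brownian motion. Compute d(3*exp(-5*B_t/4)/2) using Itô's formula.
d(3*exp(-5*B_t/4)/2) = (75*exp(-5*B_t/4)/64) dt + (-15*exp(-5*B_t/4)/8) dB_t

Itô's formula for f(B_t) gives d f(B_t) = f'(B_t) dB_t + (1/2) f''(B_t) dt. Compute derivatives of f(x) = 3*exp(-5*x/4)/2:
  f'(x)  = -15*exp(-5*x/4)/8
  f''(x) = 75*exp(-5*x/4)/32
Substitute x = B_t and multiply the f'' term by 1/2:
  drift     = (1/2) * (75*exp(-5*x/4)/32) evaluated at B_t = 75*exp(-5*B_t/4)/64
  diffusion = (-15*exp(-5*x/4)/8) evaluated at B_t = -15*exp(-5*B_t/4)/8
Therefore d(3*exp(-5*B_t/4)/2) = (75*exp(-5*B_t/4)/64) dt + (-15*exp(-5*B_t/4)/8) dB_t.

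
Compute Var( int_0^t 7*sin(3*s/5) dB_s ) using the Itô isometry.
Var = 49*t/2 - 245*sin(6*t/5)/12

The Itô integral of a deterministic integrand f(s) has mean 0 because each increment f(s) * (B_{s+ds} - B_s) has mean 0. By the Itô isometry:
  Var( int_0^t f(s) dB_s ) = E[ (int_0^t f(s) dB_s)^2 ] = int_0^t f(s)^2 ds.
Here f(s) = 7*sin(3*s/5), so f(s)^2 = 49*sin(3*s/5)^2. Integrate:
  int_0^t (49*sin(3*s/5)^2) ds = 49*t/2 - 245*sin(6*t/5)/12.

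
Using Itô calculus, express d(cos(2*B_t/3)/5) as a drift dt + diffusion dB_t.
d(cos(2*B_t/3)/5) = (-2*cos(2*B_t/3)/45) dt + (-2*sin(2*B_t/3)/15) dB_t

Itô's formula for f(B_t) gives d f(B_t) = f'(B_t) dB_t + (1/2) f''(B_t) dt. Compute derivatives of f(x) = cos(2*x/3)/5:
  f'(x)  = -2*sin(2*x/3)/15
  f''(x) = -4*cos(2*x/3)/45
Substitute x = B_t and multiply the f'' term by 1/2:
  drift     = (1/2) * (-4*cos(2*x/3)/45) evaluated at B_t = -2*cos(2*B_t/3)/45
  diffusion = (-2*sin(2*x/3)/15) evaluated at B_t = -2*sin(2*B_t/3)/15
Therefore d(cos(2*B_t/3)/5) = (-2*cos(2*B_t/3)/45) dt + (-2*sin(2*B_t/3)/15) dB_t.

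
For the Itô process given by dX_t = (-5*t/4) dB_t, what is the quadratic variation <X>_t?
<X>_t = 25*t^3/48

For an Itô process dX_t = a(t) dt + b(t) dB_t, the quadratic variation is <X>_t = int_0^t b(s)^2 ds (the drift term does not contribute). Here b(s) = -5*s/4, so
  b(s)^2 = 25*s^2/16.
Integrating from 0 to t:
  <X>_t = int_0^t (25*s^2/16) ds = 25*t^3/48.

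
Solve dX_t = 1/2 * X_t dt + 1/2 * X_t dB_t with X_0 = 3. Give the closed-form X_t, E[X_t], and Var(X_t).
X_t = 3 * exp((3/8) t + (1/2) B_t); E[X_t] = 3*exp(t/2); Var(X_t) = 9*(exp(t/4) - 1)*exp(t)

For GBM dX = mu X dt + sigma X dB with X_0 = x_0, apply Itô to Y = log X: dY = (mu - sigma^2/2) dt + sigma dB, so Y_t = log(x_0) + (mu - sigma^2/2) t + sigma B_t and hence X_t = x_0 * exp((mu - sigma^2/2) t + sigma B_t).
With mu = 1/2, sigma = 1/2, x_0 = 3, this gives:
  X_t = 3 * exp((3/8) * t + (1/2) * B_t).
Since sigma*B_t ~ Normal(0, sigma^2 t), E[exp(sigma*B_t)] = exp(sigma^2 t / 2); so E[X_t] = x_0 * exp((mu - sigma^2/2) t) * exp(sigma^2 t / 2) = x_0 * exp(mu t) = 3*exp(t/2).
Var(X_t) = E[X_t^2] - (E[X_t])^2 = x_0^2 * exp(2 mu t) * (exp(sigma^2 t) - 1) = 9*(exp(t/4) - 1)*exp(t).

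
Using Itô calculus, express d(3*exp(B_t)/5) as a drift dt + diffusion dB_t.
d(3*exp(B_t)/5) = (3*exp(B_t)/10) dt + (3*exp(B_t)/5) dB_t

Itô's formula for f(B_t) gives d f(B_t) = f'(B_t) dB_t + (1/2) f''(B_t) dt. Compute derivatives of f(x) = 3*exp(x)/5:
  f'(x)  = 3*exp(x)/5
  f''(x) = 3*exp(x)/5
Substitute x = B_t and multiply the f'' term by 1/2:
  drift     = (1/2) * (3*exp(x)/5) evaluated at B_t = 3*exp(B_t)/10
  diffusion = (3*exp(x)/5) evaluated at B_t = 3*exp(B_t)/5
Therefore d(3*exp(B_t)/5) = (3*exp(B_t)/10) dt + (3*exp(B_t)/5) dB_t.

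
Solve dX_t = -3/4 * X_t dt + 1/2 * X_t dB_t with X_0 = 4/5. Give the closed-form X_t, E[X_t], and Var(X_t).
X_t = 4/5 * exp((-7/8) t + (1/2) B_t); E[X_t] = 4*exp(-3*t/4)/5; Var(X_t) = (16*exp(t/4) - 16)*exp(-3*t/2)/25

For GBM dX = mu X dt + sigma X dB with X_0 = x_0, apply Itô to Y = log X: dY = (mu - sigma^2/2) dt + sigma dB, so Y_t = log(x_0) + (mu - sigma^2/2) t + sigma B_t and hence X_t = x_0 * exp((mu - sigma^2/2) t + sigma B_t).
With mu = -3/4, sigma = 1/2, x_0 = 4/5, this gives:
  X_t = 4/5 * exp((-7/8) * t + (1/2) * B_t).
Since sigma*B_t ~ Normal(0, sigma^2 t), E[exp(sigma*B_t)] = exp(sigma^2 t / 2); so E[X_t] = x_0 * exp((mu - sigma^2/2) t) * exp(sigma^2 t / 2) = x_0 * exp(mu t) = 4*exp(-3*t/4)/5.
Var(X_t) = E[X_t^2] - (E[X_t])^2 = x_0^2 * exp(2 mu t) * (exp(sigma^2 t) - 1) = (16*exp(t/4) - 16)*exp(-3*t/2)/25.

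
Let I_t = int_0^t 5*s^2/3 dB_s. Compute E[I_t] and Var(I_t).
E[I_t] = 0; Var(I_t) = 5*t^5/9

The Itô integral of a deterministic integrand f(s) has mean 0 because each increment f(s) * (B_{s+ds} - B_s) has mean 0. By the Itô isometry:
  Var( int_0^t f(s) dB_s ) = E[ (int_0^t f(s) dB_s)^2 ] = int_0^t f(s)^2 ds.
Here f(s) = 5*s^2/3, so f(s)^2 = 25*s^4/9. Integrate:
  int_0^t (25*s^4/9) ds = 5*t^5/9.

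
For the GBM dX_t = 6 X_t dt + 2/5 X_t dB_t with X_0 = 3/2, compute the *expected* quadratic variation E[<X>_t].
E[<X>_t] = 9*exp(304*t/25)/304 - 9/304

<X>_t = int_0^t ((2/5) * X_s)^2 ds. Taking expectation inside the integral: E[<X>_t] = (2/5)^2 * int_0^t E[X_s^2] ds. For GBM, E[X_s^2] = x_0^2 * exp((2 mu + sigma^2) s). Integrating:
  E[<X>_t] = (2/5)^2 * (3/2)^2 * (exp((2*6 + (2/5)^2) t) - 1) / (2*6 + (2/5)^2)
           = (2/5)^2 * (3/2)^2 * (exp((304/25) t) - 1) / (304/25) = 9*exp(304*t/25)/304 - 9/304.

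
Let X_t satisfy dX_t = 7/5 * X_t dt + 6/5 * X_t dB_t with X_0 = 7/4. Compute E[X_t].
E[X_t] = 7*exp(7*t/5)/4

For GBM dX = mu X dt + sigma X dB with X_0 = x_0, apply Itô to Y = log X: dY = (mu - sigma^2/2) dt + sigma dB, so Y_t = log(x_0) + (mu - sigma^2/2) t + sigma B_t and hence X_t = x_0 * exp((mu - sigma^2/2) t + sigma B_t).
With mu = 7/5, sigma = 6/5, x_0 = 7/4, this gives:
  X_t = 7/4 * exp((17/25) * t + (6/5) * B_t).
Since sigma*B_t ~ Normal(0, sigma^2 t), E[exp(sigma*B_t)] = exp(sigma^2 t / 2); so E[X_t] = x_0 * exp((mu - sigma^2/2) t) * exp(sigma^2 t / 2) = x_0 * exp(mu t) = 7*exp(7*t/5)/4.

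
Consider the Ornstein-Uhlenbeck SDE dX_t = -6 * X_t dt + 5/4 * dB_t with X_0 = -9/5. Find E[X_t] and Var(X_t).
E[X_t] = -9*exp(-6*t)/5; Var(X_t) = 25/192 - 25*exp(-12*t)/192

The OU SDE dX = -theta X dt + sigma dB admits the integrating factor exp(theta t): d(exp(theta t) X_t) = sigma exp(theta t) dB_t. Integrating from 0 to t:
  X_t = x_0 * exp(-theta t) + sigma * int_0^t exp(-theta (t-s)) dB_s.
The Itô integral has mean 0 and (by the Itô isometry) variance sigma^2 * int_0^t exp(-2 theta (t - s)) ds = sigma^2 * (1 - exp(-2 theta t)) / (2 theta).
With theta = 6, sigma = 5/4, x_0 = -9/5:
  E[X_t] = -9/5 * exp(-6 t) = -9*exp(-6*t)/5
  Var(X_t) = (5/4)^2 * (1 - exp(-2*6 t)) / (2 * 6) = 25/192 - 25*exp(-12*t)/192.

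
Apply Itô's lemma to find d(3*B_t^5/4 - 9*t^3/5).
d(3*B_t^5/4 - 9*t^3/5) = (15*B_t^3/2 - 27*t^2/5) dt + (15*B_t^4/4) dB_t

Itô's formula for f(t, x): d f(t, B_t) = (f_t + (1/2) f_xx) dt + f_x dB_t. Compute partials of f(t, x) = -9*t^3/5 + 3*x^5/4:
  f_t(t,x)  = -27*t^2/5
  f_x(t,x)  = 15*x^4/4
  f_xx(t,x) = 15*x^3
Assemble drift = f_t + (1/2) f_xx = -27*t^2/5 + 15*x^3/2 and diffusion = f_x = 15*x^4/4. Substituting x = B_t:
  d(3*B_t^5/4 - 9*t^3/5) = (15*B_t^3/2 - 27*t^2/5) dt + (15*B_t^4/4) dB_t.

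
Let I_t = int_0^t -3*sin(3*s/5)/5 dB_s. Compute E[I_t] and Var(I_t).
E[I_t] = 0; Var(I_t) = 9*t/50 - 3*sin(6*t/5)/20

The Itô integral of a deterministic integrand f(s) has mean 0 because each increment f(s) * (B_{s+ds} - B_s) has mean 0. By the Itô isometry:
  Var( int_0^t f(s) dB_s ) = E[ (int_0^t f(s) dB_s)^2 ] = int_0^t f(s)^2 ds.
Here f(s) = -3*sin(3*s/5)/5, so f(s)^2 = 9*sin(3*s/5)^2/25. Integrate:
  int_0^t (9*sin(3*s/5)^2/25) ds = 9*t/50 - 3*sin(6*t/5)/20.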